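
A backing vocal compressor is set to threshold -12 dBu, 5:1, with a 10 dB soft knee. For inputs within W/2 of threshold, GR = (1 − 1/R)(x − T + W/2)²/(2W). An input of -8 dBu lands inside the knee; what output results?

x − T + W/2 = -8 − (-12) + 5 = 9.
GR = (1 − 1/5) × 9² / 20 = 0.8 × 81 / 20 = 3.24 dB.
Output = -8 − 3.24 = -11.24 dBu.

-11.24 dBu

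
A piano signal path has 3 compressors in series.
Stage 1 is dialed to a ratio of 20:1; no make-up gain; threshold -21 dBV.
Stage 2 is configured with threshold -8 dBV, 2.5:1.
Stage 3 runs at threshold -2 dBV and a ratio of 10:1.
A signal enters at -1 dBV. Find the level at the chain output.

-20 dBV

Stage 1: overshoot 20 dB → 20/20 = 1 dB → -20 dBV.
Stage 2: -20 dBV is at or below the -8 dBV threshold — no compression; output -20 dBV.
Stage 3: -20 dBV ≤ -2 dBV, so stage 3 doesn't engage; output -20 dBV.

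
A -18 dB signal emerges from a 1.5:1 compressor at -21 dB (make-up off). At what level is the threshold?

Input is 9 dB above T (since output overshoot × R = input overshoot: (-21 − T)·1.5 = -18 − T gives T = -27 dB).
Check: -27 + (-18 − (-27))/1.5 = -27 + 6 = -21 dB. ✓

-27 dB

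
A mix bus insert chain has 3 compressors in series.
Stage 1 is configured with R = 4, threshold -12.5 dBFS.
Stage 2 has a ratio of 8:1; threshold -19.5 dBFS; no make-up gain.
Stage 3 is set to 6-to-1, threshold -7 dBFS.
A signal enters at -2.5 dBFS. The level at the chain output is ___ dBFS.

-18.3125 dBFS

Stage 1: -2.5 dBFS is 10 dB over -12.5 dBFS; at 4:1 that becomes 2.5 dB over, giving -10 dBFS.
Stage 2: 9.5 dB above -19.5 dBFS, reduced 8:1 to 1.1875 dB above → -18.3125 dBFS.
Stage 3: below threshold (-18.3125 ≤ -7); passes unchanged; output -18.3125 dBFS.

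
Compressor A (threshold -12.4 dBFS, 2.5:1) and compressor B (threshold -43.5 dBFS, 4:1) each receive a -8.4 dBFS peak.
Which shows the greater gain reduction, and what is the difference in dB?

A: 4 dB over, compressed to 1.6 dB over, so 2.4 dB of GR.
B: 35.1 dB over, compressed to 8.775 dB over, so 26.325 dB of GR.
B applies 23.925 dB more gain reduction.

B, by 23.925 dB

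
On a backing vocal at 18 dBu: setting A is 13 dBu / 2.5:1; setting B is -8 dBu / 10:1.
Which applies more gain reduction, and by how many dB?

A: GR = 5 − 5/2.5 = 3 dB.
B: GR = 26 − 26/10 = 23.4 dB.
Difference: 20.4 dB in favour of B.

B, by 20.4 dB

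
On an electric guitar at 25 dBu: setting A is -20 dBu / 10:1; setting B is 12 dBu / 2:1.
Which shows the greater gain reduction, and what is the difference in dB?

A: GR = 45 − 45/10 = 40.5 dB.
B: GR = 13 − 13/2 = 6.5 dB.
A applies 34 dB more gain reduction.

A, by 34 dB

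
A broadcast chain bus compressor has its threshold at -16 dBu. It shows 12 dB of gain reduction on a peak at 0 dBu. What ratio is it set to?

4:1

Input overshoot = 0 − (-16) = 16 dB.
Output overshoot = 16 − 12 = 4 dB.
Ratio = input overshoot / output overshoot = 16 / 4 = 4.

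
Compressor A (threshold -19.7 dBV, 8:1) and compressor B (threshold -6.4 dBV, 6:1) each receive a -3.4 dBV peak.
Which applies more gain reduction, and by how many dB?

A: overshoot 16.3 dB → output overshoot 2.0375 dB → GR 14.2625 dB.
B: overshoot 3 dB → output overshoot 0.5 dB → GR 2.5 dB.
Difference: 11.7625 dB in favour of A.

A, by 11.7625 dB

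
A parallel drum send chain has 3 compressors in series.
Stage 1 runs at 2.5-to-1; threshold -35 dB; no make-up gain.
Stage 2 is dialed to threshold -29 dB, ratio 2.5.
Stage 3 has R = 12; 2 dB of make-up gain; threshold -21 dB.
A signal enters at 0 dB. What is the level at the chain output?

Stage 1: 35 dB above -35 dB, reduced 2.5:1 to 14 dB above → -21 dB.
Stage 2: -21 dB is 8 dB over -29 dB; at 2.5:1 that becomes 3.2 dB over, giving -25.8 dB.
Stage 3: below threshold (-25.8 ≤ -21); passes unchanged; make-up brings it to -23.8 dB.

-23.8 dB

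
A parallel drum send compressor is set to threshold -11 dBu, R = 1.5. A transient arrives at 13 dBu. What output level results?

Overshoot: 13 − (-11) = 24 dB.
1.5:1 compression reduces that to 24/1.5 = 16 dB over.
So the level is -11 + 16 = 5 dBu.

5 dBu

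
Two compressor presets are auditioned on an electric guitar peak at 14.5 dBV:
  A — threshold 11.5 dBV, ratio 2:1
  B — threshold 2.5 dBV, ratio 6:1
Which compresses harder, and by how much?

B, by 8.5 dB

A: overshoot 3 dB → output overshoot 1.5 dB → GR 1.5 dB.
B: overshoot 12 dB → output overshoot 2 dB → GR 10 dB.
Difference: 8.5 dB in favour of B.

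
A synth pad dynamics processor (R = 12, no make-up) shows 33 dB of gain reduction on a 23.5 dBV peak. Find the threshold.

-12.5 dBV

Gain reduction = 23.5 − (-9.5) = 33 dB; output overshoot = GR / (R − 1) = 33 / 11 = 3 dB.
Threshold = output − output overshoot = -9.5 − 3 = -12.5 dBV.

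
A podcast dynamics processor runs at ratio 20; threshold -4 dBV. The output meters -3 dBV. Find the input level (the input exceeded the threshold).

16 dBV

Post-compression overshoot = -3 − (-4) = 1 dB.
Undo the ratio: input overshoot = 1 × 20 = 20 dB, giving input = 16 dBV.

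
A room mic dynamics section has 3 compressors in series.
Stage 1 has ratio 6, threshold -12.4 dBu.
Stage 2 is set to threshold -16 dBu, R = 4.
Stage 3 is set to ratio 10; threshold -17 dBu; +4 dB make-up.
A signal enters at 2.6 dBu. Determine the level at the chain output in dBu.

Stage 1: overshoot 15 dB → 15/6 = 2.5 dB → -9.9 dBu.
Stage 2: overshoot 6.1 dB → 6.1/4 = 1.525 dB → -14.475 dBu.
Stage 3: overshoot 2.525 dB → 2.525/10 = 0.2525 dB → -16.7475 dBu; +4 dB make-up → -12.7475 dBu.

-12.7475 dBu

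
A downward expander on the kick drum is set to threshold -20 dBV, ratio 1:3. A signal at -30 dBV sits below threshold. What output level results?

-50 dBV

The input is 10 dB below the -20 dBV threshold.
A 1:3 expander multiplies undershoot by 3: 10 × 3 = 30 dB below threshold.
Output = -20 − 30 = -50 dBV.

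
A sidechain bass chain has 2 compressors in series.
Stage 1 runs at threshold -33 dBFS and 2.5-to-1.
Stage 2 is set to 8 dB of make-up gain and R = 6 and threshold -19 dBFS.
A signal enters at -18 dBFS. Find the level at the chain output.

Stage 1: -18 dBFS is 15 dB over -33 dBFS; at 2.5:1 that becomes 6 dB over, giving -27 dBFS.
Stage 2: -27 dBFS is at or below the -19 dBFS threshold — no compression; make-up brings it to -19 dBFS.

-19 dBFS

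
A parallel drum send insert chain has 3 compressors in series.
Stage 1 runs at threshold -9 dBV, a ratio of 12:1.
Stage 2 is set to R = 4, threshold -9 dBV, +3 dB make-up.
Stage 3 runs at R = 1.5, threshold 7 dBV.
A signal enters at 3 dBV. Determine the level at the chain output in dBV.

-5.75 dBV

Stage 1: 12 dB above -9 dBV, reduced 12:1 to 1 dB above → -8 dBV.
Stage 2: overshoot 1 dB → 1/4 = 0.25 dB → -8.75 dBV; +3 dB make-up → -5.75 dBV.
Stage 3: below threshold (-5.75 ≤ 7); passes unchanged; output -5.75 dBV.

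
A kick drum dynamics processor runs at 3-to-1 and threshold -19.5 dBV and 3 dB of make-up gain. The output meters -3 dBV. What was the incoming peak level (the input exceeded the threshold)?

Before make-up, the level was -3 − 3 = -6 dBV.
Post-compression overshoot = -6 − (-19.5) = 13.5 dB.
Input overshoot = R × output overshoot = 40.5 dB → input = -19.5 + 40.5 = 21 dBV.

21 dBV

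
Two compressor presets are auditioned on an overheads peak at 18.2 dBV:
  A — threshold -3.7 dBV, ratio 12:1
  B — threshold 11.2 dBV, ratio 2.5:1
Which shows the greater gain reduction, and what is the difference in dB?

A: GR = 21.9 − 21.9/12 = 20.075 dB.
B: GR = 7 − 7/2.5 = 4.2 dB.
A reduces 15.875 dB more.

A, by 15.875 dB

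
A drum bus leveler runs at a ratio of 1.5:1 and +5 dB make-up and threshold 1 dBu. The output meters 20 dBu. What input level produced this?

Stripping the +5 dB make-up gives 15 dBu at the gain stage.
That's 14 dB above the 1 dBu threshold.
Input overshoot = R × output overshoot = 21 dB → input = 1 + 21 = 22 dBu.

22 dBu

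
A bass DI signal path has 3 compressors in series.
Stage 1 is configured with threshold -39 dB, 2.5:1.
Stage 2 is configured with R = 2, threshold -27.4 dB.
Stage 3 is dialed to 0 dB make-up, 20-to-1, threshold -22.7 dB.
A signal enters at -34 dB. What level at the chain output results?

Stage 1: 5 dB above -39 dB, reduced 2.5:1 to 2 dB above → -37 dB.
Stage 2: -37 dB is at or below the -27.4 dB threshold — no compression; output -37 dB.
Stage 3: below threshold (-37 ≤ -22.7); passes unchanged; output -37 dB.

-37 dB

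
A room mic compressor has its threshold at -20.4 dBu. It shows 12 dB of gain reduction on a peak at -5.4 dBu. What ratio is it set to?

Input overshoot = -5.4 − (-20.4) = 15 dB.
Output overshoot = 15 − 12 = 3 dB.
Ratio = input overshoot / output overshoot = 15 / 3 = 5.

5:1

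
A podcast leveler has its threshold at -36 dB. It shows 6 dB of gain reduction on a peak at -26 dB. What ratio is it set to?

2.5:1

Input overshoot = -26 − (-36) = 10 dB.
Output overshoot = 10 − 6 = 4 dB.
Ratio = input overshoot / output overshoot = 10 / 4 = 2.5.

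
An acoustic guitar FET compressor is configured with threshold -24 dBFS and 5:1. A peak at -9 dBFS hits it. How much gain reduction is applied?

12 dB

Overshoot = -9 − (-24) = 15 dB.
A 5:1 ratio leaves 3 dB of that excess.
So the signal is attenuated by 15 − 3 = 12 dB.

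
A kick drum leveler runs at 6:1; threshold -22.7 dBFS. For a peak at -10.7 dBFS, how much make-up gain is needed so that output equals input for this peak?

The peak compresses to -22.7 + 12/6 = -20.7 dBFS.
To reach -10.7 dBFS requires -10.7 − (-20.7) = 10 dB of make-up.

10 dB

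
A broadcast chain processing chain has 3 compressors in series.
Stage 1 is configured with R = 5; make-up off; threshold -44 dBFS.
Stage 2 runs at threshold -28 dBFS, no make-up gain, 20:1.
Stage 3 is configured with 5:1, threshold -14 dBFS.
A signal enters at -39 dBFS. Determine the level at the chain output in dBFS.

Stage 1: overshoot 5 dB → 5/5 = 1 dB → -43 dBFS.
Stage 2: below threshold (-43 ≤ -28); passes unchanged; output -43 dBFS.
Stage 3: -43 dBFS ≤ -14 dBFS, so stage 3 doesn't engage; output -43 dBFS.

-43 dBFS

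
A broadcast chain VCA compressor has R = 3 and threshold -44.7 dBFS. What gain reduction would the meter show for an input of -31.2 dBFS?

9 dB

-31.2 dBFS exceeds the threshold by 13.5 dB.
After 3:1 compression the overshoot becomes 13.5/3 = 4.5 dB.
GR = overshoot in − overshoot out = 13.5 − 4.5 = 9 dB.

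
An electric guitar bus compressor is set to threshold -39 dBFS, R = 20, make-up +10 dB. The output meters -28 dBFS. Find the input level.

Stripping the +10 dB make-up gives -38 dBFS at the gain stage.
That's 1 dB above the -39 dBFS threshold.
Input overshoot = R × output overshoot = 20 dB → input = -39 + 20 = -19 dBFS.

-19 dBFS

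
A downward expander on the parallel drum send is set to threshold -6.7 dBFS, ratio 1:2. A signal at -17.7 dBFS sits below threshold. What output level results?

-28.7 dBFS

Undershoot = (-6.7) − (-17.7) = 11 dB.
At 1:2, that expands to 22 dB under threshold.
Output = -6.7 − 22 = -28.7 dBFS.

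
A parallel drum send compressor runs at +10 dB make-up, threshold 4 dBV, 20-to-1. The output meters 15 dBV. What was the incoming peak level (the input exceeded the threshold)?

24 dBV

Stripping the +10 dB make-up gives 5 dBV at the gain stage.
The compressed level sits 5 − 4 = 1 dB over threshold.
Undo the ratio: input overshoot = 1 × 20 = 20 dB, giving input = 24 dBV.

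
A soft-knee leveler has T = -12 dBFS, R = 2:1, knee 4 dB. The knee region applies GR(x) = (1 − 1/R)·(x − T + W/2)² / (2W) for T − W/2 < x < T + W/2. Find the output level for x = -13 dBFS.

x − T + W/2 = -13 − (-12) + 2 = 1.
GR = (1 − 1/2) × 1² / 8 = 0.5 × 1 / 8 = 0.0625 dB.
Output = -13 − 0.0625 = -13.0625 dBFS.

-13.0625 dBFS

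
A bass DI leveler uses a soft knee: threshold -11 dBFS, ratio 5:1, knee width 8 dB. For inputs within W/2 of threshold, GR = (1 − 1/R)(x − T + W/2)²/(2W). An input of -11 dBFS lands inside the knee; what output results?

-11.8 dBFS

x − T + W/2 = -11 − (-11) + 4 = 4.
GR = (1 − 1/5) × 4² / 16 = 0.8 × 16 / 16 = 0.8 dB.
Output = -11 − 0.8 = -11.8 dBFS.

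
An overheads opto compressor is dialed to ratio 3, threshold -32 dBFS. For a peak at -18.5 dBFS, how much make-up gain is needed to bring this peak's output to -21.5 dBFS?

Overshoot 13.5 dB → 13.5/3 = 4.5 dB after compression, so the compressed level is -32 + 4.5 = -27.5 dBFS.
Make-up = target − compressed = -21.5 − (-27.5) = 6 dB.

6 dB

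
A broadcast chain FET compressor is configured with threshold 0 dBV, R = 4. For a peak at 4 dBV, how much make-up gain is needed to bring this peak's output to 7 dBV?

6 dB

Without make-up, output = threshold + overshoot/4 = 0 + 1 = 1 dBV.
Gap to target: 6 dB.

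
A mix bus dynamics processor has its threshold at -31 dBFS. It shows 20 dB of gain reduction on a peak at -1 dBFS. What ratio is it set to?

3:1

Input overshoot = -1 − (-31) = 30 dB.
Output overshoot = 30 − 20 = 10 dB.
Ratio = input overshoot / output overshoot = 30 / 10 = 3.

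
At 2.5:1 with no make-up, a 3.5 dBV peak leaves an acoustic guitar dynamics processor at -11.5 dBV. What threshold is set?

Input is 25 dB above T (since output overshoot × R = input overshoot: (-11.5 − T)·2.5 = 3.5 − T gives T = -21.5 dBV).
Check: -21.5 + (3.5 − (-21.5))/2.5 = -21.5 + 10 = -11.5 dBV. ✓

-21.5 dBV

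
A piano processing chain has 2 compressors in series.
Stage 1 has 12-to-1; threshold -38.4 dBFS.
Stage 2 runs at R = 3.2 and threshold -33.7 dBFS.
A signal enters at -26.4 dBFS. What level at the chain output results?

-37.4 dBFS

Stage 1: -26.4 dBFS is 12 dB over -38.4 dBFS; at 12:1 that becomes 1 dB over, giving -37.4 dBFS.
Stage 2: below threshold (-37.4 ≤ -33.7); passes unchanged; output -37.4 dBFS.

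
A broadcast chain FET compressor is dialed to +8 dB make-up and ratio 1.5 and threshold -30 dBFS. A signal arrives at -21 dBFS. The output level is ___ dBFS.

-16 dBFS

-21 dBFS sits 9 dB over threshold.
The 9 dB excess becomes 6 dB after 1.5:1 reduction.
So the level is -30 + 6 = -24 dBFS; make-up adds 8 dB, giving -16 dBFS.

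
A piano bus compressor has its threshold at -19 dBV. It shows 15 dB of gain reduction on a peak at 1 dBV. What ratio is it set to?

Input overshoot = 1 − (-19) = 20 dB.
Output overshoot = 20 − 15 = 5 dB.
Ratio = input overshoot / output overshoot = 20 / 5 = 4.

4:1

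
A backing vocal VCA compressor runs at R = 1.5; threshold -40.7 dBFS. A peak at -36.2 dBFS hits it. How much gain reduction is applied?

1.5 dB

The signal is 4.5 dB above threshold.
After 1.5:1 compression the overshoot becomes 4.5/1.5 = 3 dB.
So the signal is attenuated by 4.5 − 3 = 1.5 dB.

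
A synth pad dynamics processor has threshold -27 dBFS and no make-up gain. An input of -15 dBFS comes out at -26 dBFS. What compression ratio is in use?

Input overshoot = -15 − (-27) = 12 dB; output overshoot = -26 − (-27) = 1 dB.
Ratio = 12 / 1 = 12.

12:1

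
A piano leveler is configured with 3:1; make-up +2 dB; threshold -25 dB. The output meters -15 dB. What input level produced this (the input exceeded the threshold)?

Remove make-up: -15 − 2 = -17 dB.
Post-compression overshoot = -17 − (-25) = 8 dB.
Before 3:1 compression the overshoot was 8 × 3 = 24 dB, so input = -25 + 24 = -1 dB.

-1 dB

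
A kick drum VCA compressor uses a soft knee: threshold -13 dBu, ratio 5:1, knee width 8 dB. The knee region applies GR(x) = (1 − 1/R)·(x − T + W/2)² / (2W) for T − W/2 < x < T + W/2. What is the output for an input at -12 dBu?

x − T + W/2 = -12 − (-13) + 4 = 5.
GR = (1 − 1/5) × 5² / 16 = 0.8 × 25 / 16 = 1.25 dB.
Output = -12 − 1.25 = -13.25 dBu.

-13.25 dBu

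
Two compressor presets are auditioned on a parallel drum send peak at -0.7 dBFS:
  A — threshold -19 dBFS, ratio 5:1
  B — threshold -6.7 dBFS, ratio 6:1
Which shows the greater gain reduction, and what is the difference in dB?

A, by 9.64 dB

A: overshoot 18.3 dB → output overshoot 3.66 dB → GR 14.64 dB.
B: overshoot 6 dB → output overshoot 1 dB → GR 5 dB.
A applies 9.64 dB more gain reduction.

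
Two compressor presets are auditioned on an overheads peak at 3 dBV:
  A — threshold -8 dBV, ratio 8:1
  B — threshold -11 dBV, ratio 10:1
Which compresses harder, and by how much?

A: overshoot 11 dB → output overshoot 1.375 dB → GR 9.625 dB.
B: overshoot 14 dB → output overshoot 1.4 dB → GR 12.6 dB.
B reduces 2.975 dB more.

B, by 2.975 dB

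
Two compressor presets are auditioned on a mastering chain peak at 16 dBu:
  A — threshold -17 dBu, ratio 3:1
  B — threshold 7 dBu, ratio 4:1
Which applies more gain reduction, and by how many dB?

A, by 15.25 dB

A: GR = 33 − 33/3 = 22 dB.
B: GR = 9 − 9/4 = 6.75 dB.
Difference: 15.25 dB in favour of A.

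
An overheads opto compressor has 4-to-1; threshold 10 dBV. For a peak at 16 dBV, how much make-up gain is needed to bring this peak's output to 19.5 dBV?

8 dB

The peak compresses to 10 + 6/4 = 11.5 dBV.
To reach 19.5 dBV requires 19.5 − 11.5 = 8 dB of make-up.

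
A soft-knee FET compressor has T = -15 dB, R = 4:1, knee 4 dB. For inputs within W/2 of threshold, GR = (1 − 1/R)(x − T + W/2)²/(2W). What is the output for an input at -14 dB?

x − T + W/2 = -14 − (-15) + 2 = 3.
GR = (1 − 1/4) × 3² / 8 = 0.75 × 9 / 8 = 0.84375 dB.
Output = -14 − 0.84375 = -14.84375 dB.

-14.84375 dB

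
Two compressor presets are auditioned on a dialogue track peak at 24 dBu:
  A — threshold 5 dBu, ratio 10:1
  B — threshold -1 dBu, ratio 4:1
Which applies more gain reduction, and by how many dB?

B, by 1.65 dB

A: overshoot 19 dB → output overshoot 1.9 dB → GR 17.1 dB.
B: overshoot 25 dB → output overshoot 6.25 dB → GR 18.75 dB.
B reduces 1.65 dB more.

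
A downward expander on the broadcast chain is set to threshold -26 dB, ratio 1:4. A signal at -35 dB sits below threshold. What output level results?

-62 dB

The input is 9 dB below the -26 dB threshold.
A 1:4 expander multiplies undershoot by 4: 9 × 4 = 36 dB below threshold.
Output = -26 − 36 = -62 dB.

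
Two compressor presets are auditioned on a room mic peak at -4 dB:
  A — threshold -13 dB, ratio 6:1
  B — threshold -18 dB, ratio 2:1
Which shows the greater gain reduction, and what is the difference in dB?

A: GR = 9 − 9/6 = 7.5 dB.
B: GR = 14 − 14/2 = 7 dB.
A applies 0.5 dB more gain reduction.

A, by 0.5 dB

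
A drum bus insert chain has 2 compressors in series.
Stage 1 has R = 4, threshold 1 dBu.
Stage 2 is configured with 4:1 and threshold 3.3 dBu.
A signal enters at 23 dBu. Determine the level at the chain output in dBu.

Stage 1: overshoot 22 dB → 22/4 = 5.5 dB → 6.5 dBu.
Stage 2: 3.2 dB above 3.3 dBu, reduced 4:1 to 0.8 dB above → 4.1 dBu.

4.1 dBu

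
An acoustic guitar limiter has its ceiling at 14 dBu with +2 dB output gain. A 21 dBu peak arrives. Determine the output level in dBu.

16 dBu

The limiter clamps the peak to its 14 dBu ceiling.
Output gain then adds 2 dB: 14 + 2 = 16 dBu.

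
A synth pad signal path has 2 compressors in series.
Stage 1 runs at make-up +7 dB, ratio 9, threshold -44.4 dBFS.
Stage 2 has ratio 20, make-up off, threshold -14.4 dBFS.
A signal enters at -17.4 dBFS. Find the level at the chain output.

-34.4 dBFS

Stage 1: -17.4 dBFS is 27 dB over -44.4 dBFS; at 9:1 that becomes 3 dB over, giving -41.4 dBFS; +7 dB make-up → -34.4 dBFS.
Stage 2: -34.4 dBFS is at or below the -14.4 dBFS threshold — no compression; output -34.4 dBFS.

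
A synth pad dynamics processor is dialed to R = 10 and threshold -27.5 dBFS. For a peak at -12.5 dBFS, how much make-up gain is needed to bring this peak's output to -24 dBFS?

Overshoot 15 dB → 15/10 = 1.5 dB after compression, so the compressed level is -27.5 + 1.5 = -26 dBFS.
Make-up = target − compressed = -24 − (-26) = 2 dB.

2 dB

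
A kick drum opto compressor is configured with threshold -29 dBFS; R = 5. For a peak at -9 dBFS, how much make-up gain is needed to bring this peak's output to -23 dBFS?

Without make-up, output = threshold + overshoot/5 = -29 + 4 = -25 dBFS.
Gap to target: 2 dB.

2 dB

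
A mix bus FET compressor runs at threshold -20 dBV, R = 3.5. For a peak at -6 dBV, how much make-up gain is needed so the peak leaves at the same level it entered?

10 dB

The peak compresses to -20 + 14/3.5 = -16 dBV.
To reach -6 dBV requires -6 − (-16) = 10 dB of make-up.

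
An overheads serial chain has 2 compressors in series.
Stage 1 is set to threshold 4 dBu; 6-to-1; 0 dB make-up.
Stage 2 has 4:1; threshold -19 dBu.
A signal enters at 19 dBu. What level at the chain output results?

-12.625 dBu

Stage 1: 19 dBu is 15 dB over 4 dBu; at 6:1 that becomes 2.5 dB over, giving 6.5 dBu.
Stage 2: 25.5 dB above -19 dBu, reduced 4:1 to 6.375 dB above → -12.625 dBu.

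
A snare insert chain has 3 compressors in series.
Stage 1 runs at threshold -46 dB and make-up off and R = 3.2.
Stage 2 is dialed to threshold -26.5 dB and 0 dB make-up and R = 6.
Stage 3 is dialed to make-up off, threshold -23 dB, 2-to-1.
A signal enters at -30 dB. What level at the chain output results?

-41 dB

Stage 1: overshoot 16 dB → 16/3.2 = 5 dB → -41 dB.
Stage 2: -41 dB ≤ -26.5 dB, so stage 2 doesn't engage; output -41 dB.
Stage 3: -41 dB ≤ -23 dB, so stage 3 doesn't engage; output -41 dB.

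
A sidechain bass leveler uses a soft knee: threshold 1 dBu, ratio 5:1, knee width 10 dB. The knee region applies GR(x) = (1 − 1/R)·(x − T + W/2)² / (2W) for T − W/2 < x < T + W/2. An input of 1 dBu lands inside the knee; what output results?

x − T + W/2 = 1 − 1 + 5 = 5.
GR = (1 − 1/5) × 5² / 20 = 0.8 × 25 / 20 = 1 dB.
Output = 1 − 1 = 0 dBu.

0 dBu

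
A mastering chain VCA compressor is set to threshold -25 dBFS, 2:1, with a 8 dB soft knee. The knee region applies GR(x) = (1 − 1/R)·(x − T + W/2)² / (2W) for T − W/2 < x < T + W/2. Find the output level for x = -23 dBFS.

x − T + W/2 = -23 − (-25) + 4 = 6.
GR = (1 − 1/2) × 6² / 16 = 0.5 × 36 / 16 = 1.125 dB.
Output = -23 − 1.125 = -24.125 dBFS.

-24.125 dBFS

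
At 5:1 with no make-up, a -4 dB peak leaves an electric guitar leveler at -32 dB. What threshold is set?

-39 dB

Let T be the threshold. Output overshoot = (input overshoot)/R, so -32 − T = (-4 − T)/5.
5·(-32 − T) = -4 − T → 4·T = -160 − (-4) = -156.
T = -156/4 = -39 dB.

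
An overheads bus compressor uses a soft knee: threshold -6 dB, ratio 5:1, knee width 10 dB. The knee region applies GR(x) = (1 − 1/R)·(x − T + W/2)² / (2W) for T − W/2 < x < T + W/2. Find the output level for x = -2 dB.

-5.24 dB

x − T + W/2 = -2 − (-6) + 5 = 9.
GR = (1 − 1/5) × 9² / 20 = 0.8 × 81 / 20 = 3.24 dB.
Output = -2 − 3.24 = -5.24 dB.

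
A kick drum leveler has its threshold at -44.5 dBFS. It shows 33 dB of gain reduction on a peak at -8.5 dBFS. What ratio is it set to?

Input overshoot = -8.5 − (-44.5) = 36 dB.
Output overshoot = 36 − 33 = 3 dB.
Ratio = input overshoot / output overshoot = 36 / 3 = 12.

12:1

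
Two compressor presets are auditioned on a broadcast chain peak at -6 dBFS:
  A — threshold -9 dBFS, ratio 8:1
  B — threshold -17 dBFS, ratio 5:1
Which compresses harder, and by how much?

A: 3 dB over, compressed to 0.375 dB over, so 2.625 dB of GR.
B: 11 dB over, compressed to 2.2 dB over, so 8.8 dB of GR.
B reduces 6.175 dB more.

B, by 6.175 dB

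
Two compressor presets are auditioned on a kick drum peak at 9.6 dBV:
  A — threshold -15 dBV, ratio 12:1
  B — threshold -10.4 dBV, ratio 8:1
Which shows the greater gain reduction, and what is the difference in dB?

A, by 5.05 dB

A: 24.6 dB over, compressed to 2.05 dB over, so 22.55 dB of GR.
B: 20 dB over, compressed to 2.5 dB over, so 17.5 dB of GR.
Difference: 5.05 dB in favour of A.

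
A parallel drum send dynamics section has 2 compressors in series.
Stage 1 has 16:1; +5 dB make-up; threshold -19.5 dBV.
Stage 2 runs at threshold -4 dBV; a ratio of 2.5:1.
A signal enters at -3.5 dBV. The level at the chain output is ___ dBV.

Stage 1: -3.5 dBV is 16 dB over -19.5 dBV; at 16:1 that becomes 1 dB over, giving -18.5 dBV; +5 dB make-up → -13.5 dBV.
Stage 2: below threshold (-13.5 ≤ -4); passes unchanged; output -13.5 dBV.

-13.5 dBV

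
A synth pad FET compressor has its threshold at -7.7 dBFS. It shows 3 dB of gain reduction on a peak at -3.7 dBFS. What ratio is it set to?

Input overshoot = -3.7 − (-7.7) = 4 dB.
Output overshoot = 4 − 3 = 1 dB.
Ratio = input overshoot / output overshoot = 4 / 1 = 4.

4:1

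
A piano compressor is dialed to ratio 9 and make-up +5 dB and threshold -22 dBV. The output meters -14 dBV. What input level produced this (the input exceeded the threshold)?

5 dBV

Remove make-up: -14 − 5 = -19 dBV.
That's 3 dB above the -22 dBV threshold.
Input overshoot = R × output overshoot = 27 dB → input = -22 + 27 = 5 dBV.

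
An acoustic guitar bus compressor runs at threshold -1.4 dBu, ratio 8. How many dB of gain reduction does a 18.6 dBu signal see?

The signal is 20 dB above threshold.
A 8:1 ratio leaves 2.5 dB of that excess.
So the signal is attenuated by 20 − 2.5 = 17.5 dB.

17.5 dB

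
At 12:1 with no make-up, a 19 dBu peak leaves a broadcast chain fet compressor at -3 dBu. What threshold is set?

Let T be the threshold. Output overshoot = (input overshoot)/R, so -3 − T = (19 − T)/12.
12·(-3 − T) = 19 − T → 11·T = -36 − 19 = -55.
T = -55/11 = -5 dBu.

-5 dBu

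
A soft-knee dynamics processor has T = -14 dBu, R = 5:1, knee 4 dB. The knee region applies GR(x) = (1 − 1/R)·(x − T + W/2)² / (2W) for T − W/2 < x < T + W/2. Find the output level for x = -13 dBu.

x − T + W/2 = -13 − (-14) + 2 = 3.
GR = (1 − 1/5) × 3² / 8 = 0.8 × 9 / 8 = 0.9 dB.
Output = -13 − 0.9 = -13.9 dBu.

-13.9 dBu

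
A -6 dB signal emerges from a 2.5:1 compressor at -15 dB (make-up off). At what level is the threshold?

Gain reduction = -6 − (-15) = 9 dB; output overshoot = GR / (R − 1) = 9 / 1.5 = 6 dB.
Threshold = output − output overshoot = -15 − 6 = -21 dB.

-21 dB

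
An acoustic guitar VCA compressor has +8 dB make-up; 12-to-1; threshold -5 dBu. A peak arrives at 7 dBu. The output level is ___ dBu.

The input is 12 dB above the -5 dBu threshold.
The 12 dB excess becomes 1 dB after 12:1 reduction.
So the level is -5 + 1 = -4 dBu; make-up adds 8 dB, giving 4 dBu.

4 dBu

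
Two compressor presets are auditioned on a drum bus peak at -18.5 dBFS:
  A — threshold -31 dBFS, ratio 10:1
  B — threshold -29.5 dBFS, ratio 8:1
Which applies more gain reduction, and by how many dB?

A: 12.5 dB over, compressed to 1.25 dB over, so 11.25 dB of GR.
B: 11 dB over, compressed to 1.375 dB over, so 9.625 dB of GR.
A reduces 1.625 dB more.

A, by 1.625 dB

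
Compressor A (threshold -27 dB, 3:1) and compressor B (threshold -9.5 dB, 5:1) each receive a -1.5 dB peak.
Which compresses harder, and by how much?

A, by 10.6 dB

A: 25.5 dB over, compressed to 8.5 dB over, so 17 dB of GR.
B: 8 dB over, compressed to 1.6 dB over, so 6.4 dB of GR.
Difference: 10.6 dB in favour of A.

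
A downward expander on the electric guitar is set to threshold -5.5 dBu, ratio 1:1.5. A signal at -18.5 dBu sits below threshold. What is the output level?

Below threshold, a 1:1.5 expander applies gain = (1.5−1)×(T − x) of attenuation.
(1.5−1) × 13 = 6.5 dB, so output = -18.5 − 6.5 = -25 dBu.

-25 dBu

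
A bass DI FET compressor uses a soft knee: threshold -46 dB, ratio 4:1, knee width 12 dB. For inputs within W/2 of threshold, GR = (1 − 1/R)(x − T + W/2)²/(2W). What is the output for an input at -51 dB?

x − T + W/2 = -51 − (-46) + 6 = 1.
GR = (1 − 1/4) × 1² / 24 = 0.75 × 1 / 24 = 0.03125 dB.
Output = -51 − 0.03125 = -51.03125 dB.

-51.03125 dB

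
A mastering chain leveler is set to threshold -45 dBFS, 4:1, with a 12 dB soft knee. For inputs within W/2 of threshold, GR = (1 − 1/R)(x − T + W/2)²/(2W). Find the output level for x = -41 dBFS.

x − T + W/2 = -41 − (-45) + 6 = 10.
GR = (1 − 1/4) × 10² / 24 = 0.75 × 100 / 24 = 3.125 dB.
Output = -41 − 3.125 = -44.125 dBFS.

-44.125 dBFS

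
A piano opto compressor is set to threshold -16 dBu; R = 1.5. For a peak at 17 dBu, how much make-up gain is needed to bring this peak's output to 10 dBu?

Without make-up, output = threshold + overshoot/1.5 = -16 + 22 = 6 dBu.
Gap to target: 4 dB.

4 dB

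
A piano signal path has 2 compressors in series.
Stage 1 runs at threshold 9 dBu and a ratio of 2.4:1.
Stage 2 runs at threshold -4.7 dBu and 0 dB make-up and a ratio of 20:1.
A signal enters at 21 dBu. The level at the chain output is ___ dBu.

-3.765 dBu

Stage 1: overshoot 12 dB → 12/2.4 = 5 dB → 14 dBu.
Stage 2: 18.7 dB above -4.7 dBu, reduced 20:1 to 0.935 dB above → -3.765 dBu.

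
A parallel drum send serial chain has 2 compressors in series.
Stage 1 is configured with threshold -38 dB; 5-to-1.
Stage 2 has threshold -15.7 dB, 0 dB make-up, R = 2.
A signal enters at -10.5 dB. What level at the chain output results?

Stage 1: overshoot 27.5 dB → 27.5/5 = 5.5 dB → -32.5 dB.
Stage 2: below threshold (-32.5 ≤ -15.7); passes unchanged; output -32.5 dB.

-32.5 dB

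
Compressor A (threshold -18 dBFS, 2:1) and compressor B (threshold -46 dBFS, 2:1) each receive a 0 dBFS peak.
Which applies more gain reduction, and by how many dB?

B, by 14 dB

A: 18 dB over, compressed to 9 dB over, so 9 dB of GR.
B: 46 dB over, compressed to 23 dB over, so 23 dB of GR.
B applies 14 dB more gain reduction.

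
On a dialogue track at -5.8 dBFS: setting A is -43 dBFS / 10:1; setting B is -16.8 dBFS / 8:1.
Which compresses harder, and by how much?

A, by 23.855 dB

A: GR = 37.2 − 37.2/10 = 33.48 dB.
B: GR = 11 − 11/8 = 9.625 dB.
A reduces 23.855 dB more.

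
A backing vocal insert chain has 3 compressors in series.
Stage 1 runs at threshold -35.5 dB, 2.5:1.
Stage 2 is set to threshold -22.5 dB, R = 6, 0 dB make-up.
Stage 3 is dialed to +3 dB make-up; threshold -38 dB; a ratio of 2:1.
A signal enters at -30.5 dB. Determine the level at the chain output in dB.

Stage 1: 5 dB above -35.5 dB, reduced 2.5:1 to 2 dB above → -33.5 dB.
Stage 2: -33.5 dB is at or below the -22.5 dB threshold — no compression; output -33.5 dB.
Stage 3: -33.5 dB is 4.5 dB over -38 dB; at 2:1 that becomes 2.25 dB over, giving -35.75 dB; +3 dB make-up → -32.75 dB.

-32.75 dB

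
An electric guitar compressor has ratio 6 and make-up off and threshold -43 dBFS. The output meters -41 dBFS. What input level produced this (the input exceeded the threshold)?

The compressed level sits -41 − (-43) = 2 dB over threshold.
Before 6:1 compression the overshoot was 2 × 6 = 12 dB, so input = -43 + 12 = -31 dBFS.

-31 dBFS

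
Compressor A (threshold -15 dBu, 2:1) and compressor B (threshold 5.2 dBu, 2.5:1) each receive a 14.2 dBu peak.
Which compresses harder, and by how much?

A, by 9.2 dB

A: 29.2 dB over, compressed to 14.6 dB over, so 14.6 dB of GR.
B: 9 dB over, compressed to 3.6 dB over, so 5.4 dB of GR.
Difference: 9.2 dB in favour of A.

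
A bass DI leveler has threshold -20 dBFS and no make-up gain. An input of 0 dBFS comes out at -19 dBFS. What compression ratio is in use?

Input overshoot = 0 − (-20) = 20 dB; output overshoot = -19 − (-20) = 1 dB.
Ratio = 20 / 1 = 20.

20:1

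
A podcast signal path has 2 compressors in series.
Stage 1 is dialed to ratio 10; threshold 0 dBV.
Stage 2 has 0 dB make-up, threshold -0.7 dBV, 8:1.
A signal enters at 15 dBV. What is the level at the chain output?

Stage 1: overshoot 15 dB → 15/10 = 1.5 dB → 1.5 dBV.
Stage 2: 2.2 dB above -0.7 dBV, reduced 8:1 to 0.275 dB above → -0.425 dBV.

-0.425 dBV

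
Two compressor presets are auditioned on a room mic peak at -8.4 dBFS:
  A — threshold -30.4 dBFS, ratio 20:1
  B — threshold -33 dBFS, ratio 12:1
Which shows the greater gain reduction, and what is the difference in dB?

A: GR = 22 − 22/20 = 20.9 dB.
B: GR = 24.6 − 24.6/12 = 22.55 dB.
B applies 1.65 dB more gain reduction.

B, by 1.65 dB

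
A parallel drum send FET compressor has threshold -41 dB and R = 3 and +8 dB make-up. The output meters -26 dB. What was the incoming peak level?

Remove make-up: -26 − 8 = -34 dB.
The compressed level sits -34 − (-41) = 7 dB over threshold.
Before 3:1 compression the overshoot was 7 × 3 = 21 dB, so input = -41 + 21 = -20 dB.

-20 dB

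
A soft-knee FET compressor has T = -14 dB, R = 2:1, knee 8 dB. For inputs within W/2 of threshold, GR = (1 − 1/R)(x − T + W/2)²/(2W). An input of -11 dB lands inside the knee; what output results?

-12.53125 dB

x − T + W/2 = -11 − (-14) + 4 = 7.
GR = (1 − 1/2) × 7² / 16 = 0.5 × 49 / 16 = 1.53125 dB.
Output = -11 − 1.53125 = -12.53125 dB.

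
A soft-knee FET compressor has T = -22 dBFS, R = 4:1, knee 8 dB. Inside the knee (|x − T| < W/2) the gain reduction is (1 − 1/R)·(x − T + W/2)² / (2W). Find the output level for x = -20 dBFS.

x − T + W/2 = -20 − (-22) + 4 = 6.
GR = (1 − 1/4) × 6² / 16 = 0.75 × 36 / 16 = 1.6875 dB.
Output = -20 − 1.6875 = -21.6875 dBFS.

-21.6875 dBFS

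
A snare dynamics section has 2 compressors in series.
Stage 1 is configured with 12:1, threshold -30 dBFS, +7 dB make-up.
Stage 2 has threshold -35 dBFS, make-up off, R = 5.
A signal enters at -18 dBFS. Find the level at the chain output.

-32.4 dBFS

Stage 1: overshoot 12 dB → 12/12 = 1 dB → -29 dBFS; +7 dB make-up → -22 dBFS.
Stage 2: -22 dBFS is 13 dB over -35 dBFS; at 5:1 that becomes 2.6 dB over, giving -32.4 dBFS.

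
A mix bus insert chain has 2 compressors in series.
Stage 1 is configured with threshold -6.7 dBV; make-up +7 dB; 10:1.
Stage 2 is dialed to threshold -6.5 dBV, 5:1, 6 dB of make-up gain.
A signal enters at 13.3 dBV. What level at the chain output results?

1.26 dBV

Stage 1: overshoot 20 dB → 20/10 = 2 dB → -4.7 dBV; +7 dB make-up → 2.3 dBV.
Stage 2: 2.3 dBV is 8.8 dB over -6.5 dBV; at 5:1 that becomes 1.76 dB over, giving -4.74 dBV; +6 dB make-up → 1.26 dBV.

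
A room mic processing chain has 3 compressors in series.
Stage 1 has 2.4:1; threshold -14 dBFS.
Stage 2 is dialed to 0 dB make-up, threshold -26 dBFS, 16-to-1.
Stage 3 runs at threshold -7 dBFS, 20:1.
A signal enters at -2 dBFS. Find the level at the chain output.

Stage 1: -2 dBFS is 12 dB over -14 dBFS; at 2.4:1 that becomes 5 dB over, giving -9 dBFS.
Stage 2: 17 dB above -26 dBFS, reduced 16:1 to 1.0625 dB above → -24.9375 dBFS.
Stage 3: below threshold (-24.9375 ≤ -7); passes unchanged; output -24.9375 dBFS.

-24.9375 dBFS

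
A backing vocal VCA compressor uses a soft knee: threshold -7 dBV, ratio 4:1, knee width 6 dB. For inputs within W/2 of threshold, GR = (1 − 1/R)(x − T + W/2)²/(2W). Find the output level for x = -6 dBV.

-7 dBV

x − T + W/2 = -6 − (-7) + 3 = 4.
GR = (1 − 1/4) × 4² / 12 = 0.75 × 16 / 12 = 1 dB.
Output = -6 − 1 = -7 dBV.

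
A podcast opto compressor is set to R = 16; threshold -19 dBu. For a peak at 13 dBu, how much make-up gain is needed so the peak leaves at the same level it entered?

30 dB

The peak compresses to -19 + 32/16 = -17 dBu.
To reach 13 dBu requires 13 − (-17) = 30 dB of make-up.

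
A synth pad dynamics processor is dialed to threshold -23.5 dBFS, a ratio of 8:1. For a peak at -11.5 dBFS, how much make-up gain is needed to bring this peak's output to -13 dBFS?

9 dB

Overshoot 12 dB → 12/8 = 1.5 dB after compression, so the compressed level is -23.5 + 1.5 = -22 dBFS.
Make-up = target − compressed = -13 − (-22) = 9 dB.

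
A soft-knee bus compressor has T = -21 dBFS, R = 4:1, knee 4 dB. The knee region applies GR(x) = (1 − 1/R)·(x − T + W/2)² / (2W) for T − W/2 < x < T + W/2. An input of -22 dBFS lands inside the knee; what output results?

-22.09375 dBFS

x − T + W/2 = -22 − (-21) + 2 = 1.
GR = (1 − 1/4) × 1² / 8 = 0.75 × 1 / 8 = 0.09375 dB.
Output = -22 − 0.09375 = -22.09375 dBFS.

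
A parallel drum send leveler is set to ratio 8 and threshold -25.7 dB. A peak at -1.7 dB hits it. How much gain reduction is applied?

21 dB

-1.7 dB exceeds the threshold by 24 dB.
After 8:1 compression the overshoot becomes 24/8 = 3 dB.
GR = overshoot in − overshoot out = 24 − 3 = 21 dB.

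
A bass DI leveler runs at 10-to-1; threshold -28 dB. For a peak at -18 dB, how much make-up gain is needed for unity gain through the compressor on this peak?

The peak compresses to -28 + 10/10 = -27 dB.
To reach -18 dB requires -18 − (-27) = 9 dB of make-up.

9 dB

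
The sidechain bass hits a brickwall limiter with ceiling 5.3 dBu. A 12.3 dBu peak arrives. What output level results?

5.3 dBu

A brickwall limiter is an ∞:1 compressor: any input above the ceiling is clamped to 5.3 dBu.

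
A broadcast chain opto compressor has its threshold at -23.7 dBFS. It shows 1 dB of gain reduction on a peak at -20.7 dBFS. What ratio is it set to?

1.5:1

Input overshoot = -20.7 − (-23.7) = 3 dB.
Output overshoot = 3 − 1 = 2 dB.
Ratio = input overshoot / output overshoot = 3 / 2 = 1.5.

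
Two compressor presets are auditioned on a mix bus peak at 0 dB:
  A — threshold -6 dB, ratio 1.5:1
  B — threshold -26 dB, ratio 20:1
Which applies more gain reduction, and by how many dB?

B, by 22.7 dB

A: 6 dB over, compressed to 4 dB over, so 2 dB of GR.
B: 26 dB over, compressed to 1.3 dB over, so 24.7 dB of GR.
Difference: 22.7 dB in favour of B.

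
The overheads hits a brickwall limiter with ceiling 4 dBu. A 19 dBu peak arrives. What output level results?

4 dBu

A brickwall limiter is an ∞:1 compressor: any input above the ceiling is clamped to 4 dBu.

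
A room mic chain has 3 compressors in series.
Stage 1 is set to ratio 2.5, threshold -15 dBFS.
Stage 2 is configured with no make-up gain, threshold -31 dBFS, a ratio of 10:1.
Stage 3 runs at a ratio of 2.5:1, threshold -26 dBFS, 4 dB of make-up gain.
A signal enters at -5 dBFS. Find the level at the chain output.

Stage 1: 10 dB above -15 dBFS, reduced 2.5:1 to 4 dB above → -11 dBFS.
Stage 2: 20 dB above -31 dBFS, reduced 10:1 to 2 dB above → -29 dBFS.
Stage 3: -29 dBFS is at or below the -26 dBFS threshold — no compression; make-up brings it to -25 dBFS.

-25 dBFS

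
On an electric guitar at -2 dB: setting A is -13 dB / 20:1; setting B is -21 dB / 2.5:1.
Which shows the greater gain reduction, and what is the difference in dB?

A: 11 dB over, compressed to 0.55 dB over, so 10.45 dB of GR.
B: 19 dB over, compressed to 7.6 dB over, so 11.4 dB of GR.
B applies 0.95 dB more gain reduction.

B, by 0.95 dB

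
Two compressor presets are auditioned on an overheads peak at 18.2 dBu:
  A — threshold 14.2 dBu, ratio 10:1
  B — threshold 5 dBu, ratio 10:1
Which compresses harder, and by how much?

A: 4 dB over, compressed to 0.4 dB over, so 3.6 dB of GR.
B: 13.2 dB over, compressed to 1.32 dB over, so 11.88 dB of GR.
B reduces 8.28 dB more.

B, by 8.28 dB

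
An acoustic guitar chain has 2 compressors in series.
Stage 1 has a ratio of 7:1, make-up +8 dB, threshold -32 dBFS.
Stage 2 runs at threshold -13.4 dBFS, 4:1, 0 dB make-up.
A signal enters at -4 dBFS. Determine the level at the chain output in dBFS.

Stage 1: 28 dB above -32 dBFS, reduced 7:1 to 4 dB above → -28 dBFS; +8 dB make-up → -20 dBFS.
Stage 2: -20 dBFS ≤ -13.4 dBFS, so stage 2 doesn't engage; output -20 dBFS.

-20 dBFS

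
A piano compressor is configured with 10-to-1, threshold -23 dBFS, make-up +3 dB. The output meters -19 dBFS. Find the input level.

-13 dBFS

Stripping the +3 dB make-up gives -22 dBFS at the gain stage.
That's 1 dB above the -23 dBFS threshold.
Undo the ratio: input overshoot = 1 × 10 = 10 dB, giving input = -13 dBFS.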